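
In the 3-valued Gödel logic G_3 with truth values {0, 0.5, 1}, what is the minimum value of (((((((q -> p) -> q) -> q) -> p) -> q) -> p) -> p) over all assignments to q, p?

The minimum is attained at q = 0, p = 0.5:
  (q -> p): 0 ≤ 0.5, so result = 1
  ((q -> p) -> q): 1 > 0, so result = 0
  (((q -> p) -> q) -> q): 0 ≤ 0, so result = 1
  ((((q -> p) -> q) -> q) -> p): 1 > 0.5, so result = 0.5
  (((((q -> p) -> q) -> q) -> p) -> q): 0.5 > 0, so result = 0
  ((((((q -> p) -> q) -> q) -> p) -> q) -> p): 0 ≤ 0.5, so result = 1
  (((((((q -> p) -> q) -> q) -> p) -> q) -> p) -> p): 1 > 0.5, so result = 0.5
Checking all 9 assignments confirms none give a value below 0.50.

0.50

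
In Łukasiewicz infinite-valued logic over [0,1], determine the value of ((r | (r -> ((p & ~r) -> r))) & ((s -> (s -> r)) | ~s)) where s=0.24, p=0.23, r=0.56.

1.00

~r: Łukasiewicz ¬ gives 1 − 0.56 = 0.44
(p & ~r) = min(0.23, 0.44) = 0.23
((p & ~r) -> r): min(1, 1 − 0.23 + 0.56) = 1
(r -> ((p & ~r) -> r)): min(1, 1 − 0.56 + 1) = 1
(r | (r -> ((p & ~r) -> r))) = max(0.56, 1) = 1
(s -> r): min(1, 1 − 0.24 + 0.56) = 1
(s -> (s -> r)): min(1, 1 − 0.24 + 1) = 1
~s: Łukasiewicz ¬ gives 1 − 0.24 = 0.76
((s -> (s -> r)) | ~s) = max(1, 0.76) = 1
((r | (r -> ((p & ~r) -> r))) & ((s -> (s -> r)) | ~s)) = min(1, 1) = 1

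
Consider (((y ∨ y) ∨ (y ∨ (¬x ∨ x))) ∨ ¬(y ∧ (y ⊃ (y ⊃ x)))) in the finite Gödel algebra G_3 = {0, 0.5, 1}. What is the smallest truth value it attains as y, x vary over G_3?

The minimum is attained at y = 0.5, x = 0.5:
  (y ∨ y) = max(0.5, 0.5) = 0.5
  ¬x: Gödel ¬ of 0.5 = 0 (operand ≠ 0)
  (¬x ∨ x) = max(0, 0.5) = 0.5
  (y ∨ (¬x ∨ x)) = max(0.5, 0.5) = 0.5
  ((y ∨ y) ∨ (y ∨ (¬x ∨ x))) = max(0.5, 0.5) = 0.5
  (y ⊃ x): 0.5 ≤ 0.5, so result = 1
  (y ⊃ (y ⊃ x)): 0.5 ≤ 1, so result = 1
  (y ∧ (y ⊃ (y ⊃ x))) = min(0.5, 1) = 0.5
  ¬(y ∧ (y ⊃ (y ⊃ x))): Gödel ¬ of 0.5 = 0 (operand ≠ 0)
  (((y ∨ y) ∨ (y ∨ (¬x ∨ x))) ∨ ¬(y ∧ (y ⊃ (y ⊃ x)))) = max(0.5, 0) = 0.5
Checking all 9 assignments confirms none give a value below 0.50.

0.50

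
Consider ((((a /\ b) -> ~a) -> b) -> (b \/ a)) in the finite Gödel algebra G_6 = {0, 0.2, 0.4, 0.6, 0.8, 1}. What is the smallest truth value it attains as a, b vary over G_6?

0.20

The minimum is attained at a = 0.2, b = 0.2:
  (a /\ b) = min(0.2, 0.2) = 0.2
  ~a: Gödel ¬ of 0.2 = 0 (operand ≠ 0)
  ((a /\ b) -> ~a): 0.2 > 0, so result = 0
  (((a /\ b) -> ~a) -> b): 0 ≤ 0.2, so result = 1
  (b \/ a) = max(0.2, 0.2) = 0.2
  ((((a /\ b) -> ~a) -> b) -> (b \/ a)): 1 > 0.2, so result = 0.2
Checking all 36 assignments confirms none give a value below 0.20.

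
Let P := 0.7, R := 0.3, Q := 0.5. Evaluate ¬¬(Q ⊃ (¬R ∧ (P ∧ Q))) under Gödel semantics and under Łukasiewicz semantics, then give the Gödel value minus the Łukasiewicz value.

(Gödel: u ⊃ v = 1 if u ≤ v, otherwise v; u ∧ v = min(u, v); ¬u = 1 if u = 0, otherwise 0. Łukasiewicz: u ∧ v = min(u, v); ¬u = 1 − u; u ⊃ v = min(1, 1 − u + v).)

Gödel evaluation:
  ¬R: Gödel ¬ of 0.3 = 0 (operand ≠ 0)
  (P ∧ Q) = min(0.7, 0.5) = 0.5
  (¬R ∧ (P ∧ Q)) = min(0, 0.5) = 0
  (Q ⊃ (¬R ∧ (P ∧ Q))): 0.5 > 0, so result = 0
  ¬(Q ⊃ (¬R ∧ (P ∧ Q))): Gödel ¬ of 0 = 1 (operand is 0)
  ¬¬(Q ⊃ (¬R ∧ (P ∧ Q))): Gödel ¬ of 1 = 0 (operand ≠ 0)
  Gödel value = 0
Łukasiewicz evaluation:
  ¬R: Łukasiewicz ¬ gives 1 − 0.3 = 0.7
  (P ∧ Q) = min(0.7, 0.5) = 0.5
  (¬R ∧ (P ∧ Q)) = min(0.7, 0.5) = 0.5
  (Q ⊃ (¬R ∧ (P ∧ Q))): min(1, 1 − 0.5 + 0.5) = 1
  ¬(Q ⊃ (¬R ∧ (P ∧ Q))): Łukasiewicz ¬ gives 1 − 1 = 0
  ¬¬(Q ⊃ (¬R ∧ (P ∧ Q))): Łukasiewicz ¬ gives 1 − 0 = 1
  Łukasiewicz value = 1
Difference: 0 − 1 = -1.00

-1.00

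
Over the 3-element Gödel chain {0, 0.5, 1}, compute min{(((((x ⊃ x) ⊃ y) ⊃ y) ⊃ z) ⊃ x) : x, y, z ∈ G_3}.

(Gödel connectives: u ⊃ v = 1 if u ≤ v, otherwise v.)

The minimum is attained at x = 0, y = 0, z = 0.5:
  (x ⊃ x): 0 ≤ 0, so result = 1
  ((x ⊃ x) ⊃ y): 1 > 0, so result = 0
  (((x ⊃ x) ⊃ y) ⊃ y): 0 ≤ 0, so result = 1
  ((((x ⊃ x) ⊃ y) ⊃ y) ⊃ z): 1 > 0.5, so result = 0.5
  (((((x ⊃ x) ⊃ y) ⊃ y) ⊃ z) ⊃ x): 0.5 > 0, so result = 0
Checking all 27 assignments confirms none give a value below 0.00.

0.00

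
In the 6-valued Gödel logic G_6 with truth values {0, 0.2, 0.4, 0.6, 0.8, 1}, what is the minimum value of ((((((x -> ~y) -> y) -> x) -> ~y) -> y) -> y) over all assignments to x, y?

The minimum is attained at x = 0.2, y = 0.2:
  ~y: Gödel ¬ of 0.2 = 0 (operand ≠ 0)
  (x -> ~y): 0.2 > 0, so result = 0
  ((x -> ~y) -> y): 0 ≤ 0.2, so result = 1
  (((x -> ~y) -> y) -> x): 1 > 0.2, so result = 0.2
  ~y: Gödel ¬ of 0.2 = 0 (operand ≠ 0)
  ((((x -> ~y) -> y) -> x) -> ~y): 0.2 > 0, so result = 0
  (((((x -> ~y) -> y) -> x) -> ~y) -> y): 0 ≤ 0.2, so result = 1
  ((((((x -> ~y) -> y) -> x) -> ~y) -> y) -> y): 1 > 0.2, so result = 0.2
Checking all 36 assignments confirms none give a value below 0.20.

0.20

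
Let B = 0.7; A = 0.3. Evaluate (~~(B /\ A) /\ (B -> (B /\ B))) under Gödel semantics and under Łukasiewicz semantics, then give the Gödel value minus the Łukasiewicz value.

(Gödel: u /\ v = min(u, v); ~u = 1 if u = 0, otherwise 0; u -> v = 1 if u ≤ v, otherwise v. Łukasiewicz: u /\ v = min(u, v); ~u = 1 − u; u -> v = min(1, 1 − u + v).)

Gödel evaluation:
  (B /\ A) = min(0.7, 0.3) = 0.3
  ~(B /\ A): Gödel ¬ of 0.3 = 0 (operand ≠ 0)
  ~~(B /\ A): Gödel ¬ of 0 = 1 (operand is 0)
  (B /\ B) = min(0.7, 0.7) = 0.7
  (B -> (B /\ B)): 0.7 ≤ 0.7, so result = 1
  (~~(B /\ A) /\ (B -> (B /\ B))) = min(1, 1) = 1
  Gödel value = 1
Łukasiewicz evaluation:
  (B /\ A) = min(0.7, 0.3) = 0.3
  ~(B /\ A): Łukasiewicz ¬ gives 1 − 0.3 = 0.7
  ~~(B /\ A): Łukasiewicz ¬ gives 1 − 0.7 = 0.3
  (B /\ B) = min(0.7, 0.7) = 0.7
  (B -> (B /\ B)): min(1, 1 − 0.7 + 0.7) = 1
  (~~(B /\ A) /\ (B -> (B /\ B))) = min(0.3, 1) = 0.3
  Łukasiewicz value = 0.3
Difference: 1 − 0.3 = 0.70

0.70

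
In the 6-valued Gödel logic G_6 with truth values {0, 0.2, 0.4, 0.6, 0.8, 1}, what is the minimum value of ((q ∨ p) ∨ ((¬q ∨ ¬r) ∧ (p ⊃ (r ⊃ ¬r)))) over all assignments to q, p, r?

The minimum is attained at q = 0, p = 0.2, r = 0.2:
  (q ∨ p) = max(0, 0.2) = 0.2
  ¬q: Gödel ¬ of 0 = 1 (operand is 0)
  ¬r: Gödel ¬ of 0.2 = 0 (operand ≠ 0)
  (¬q ∨ ¬r) = max(1, 0) = 1
  ¬r: Gödel ¬ of 0.2 = 0 (operand ≠ 0)
  (r ⊃ ¬r): 0.2 > 0, so result = 0
  (p ⊃ (r ⊃ ¬r)): 0.2 > 0, so result = 0
  ((¬q ∨ ¬r) ∧ (p ⊃ (r ⊃ ¬r))) = min(1, 0) = 0
  ((q ∨ p) ∨ ((¬q ∨ ¬r) ∧ (p ⊃ (r ⊃ ¬r)))) = max(0.2, 0) = 0.2
Checking all 216 assignments confirms none give a value below 0.20.

0.20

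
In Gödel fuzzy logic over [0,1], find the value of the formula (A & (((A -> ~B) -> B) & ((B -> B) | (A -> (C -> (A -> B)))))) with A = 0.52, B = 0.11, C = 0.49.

~B: Gödel ¬ of 0.11 = 0 (operand ≠ 0)
(A -> ~B): 0.52 > 0, so result = 0
((A -> ~B) -> B): 0 ≤ 0.11, so result = 1
(B -> B): 0.11 ≤ 0.11, so result = 1
(A -> B): 0.52 > 0.11, so result = 0.11
(C -> (A -> B)): 0.49 > 0.11, so result = 0.11
(A -> (C -> (A -> B))): 0.52 > 0.11, so result = 0.11
((B -> B) | (A -> (C -> (A -> B)))) = max(1, 0.11) = 1
(((A -> ~B) -> B) & ((B -> B) | (A -> (C -> (A -> B))))) = min(1, 1) = 1
(A & (((A -> ~B) -> B) & ((B -> B) | (A -> (C -> (A -> B)))))) = min(0.52, 1) = 0.52

0.52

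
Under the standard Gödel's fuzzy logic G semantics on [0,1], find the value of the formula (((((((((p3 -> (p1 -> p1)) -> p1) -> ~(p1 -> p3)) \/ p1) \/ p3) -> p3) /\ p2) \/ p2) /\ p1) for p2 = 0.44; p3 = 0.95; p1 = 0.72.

(p1 -> p1): 0.72 ≤ 0.72, so result = 1
(p3 -> (p1 -> p1)): 0.95 ≤ 1, so result = 1
((p3 -> (p1 -> p1)) -> p1): 1 > 0.72, so result = 0.72
(p1 -> p3): 0.72 ≤ 0.95, so result = 1
~(p1 -> p3): Gödel ¬ of 1 = 0 (operand ≠ 0)
(((p3 -> (p1 -> p1)) -> p1) -> ~(p1 -> p3)): 0.72 > 0, so result = 0
((((p3 -> (p1 -> p1)) -> p1) -> ~(p1 -> p3)) \/ p1) = max(0, 0.72) = 0.72
(((((p3 -> (p1 -> p1)) -> p1) -> ~(p1 -> p3)) \/ p1) \/ p3) = max(0.72, 0.95) = 0.95
((((((p3 -> (p1 -> p1)) -> p1) -> ~(p1 -> p3)) \/ p1) \/ p3) -> p3): 0.95 ≤ 0.95, so result = 1
(((((((p3 -> (p1 -> p1)) -> p1) -> ~(p1 -> p3)) \/ p1) \/ p3) -> p3) /\ p2) = min(1, 0.44) = 0.44
((((((((p3 -> (p1 -> p1)) -> p1) -> ~(p1 -> p3)) \/ p1) \/ p3) -> p3) /\ p2) \/ p2) = max(0.44, 0.44) = 0.44
(((((((((p3 -> (p1 -> p1)) -> p1) -> ~(p1 -> p3)) \/ p1) \/ p3) -> p3) /\ p2) \/ p2) /\ p1) = min(0.44, 0.72) = 0.44

0.44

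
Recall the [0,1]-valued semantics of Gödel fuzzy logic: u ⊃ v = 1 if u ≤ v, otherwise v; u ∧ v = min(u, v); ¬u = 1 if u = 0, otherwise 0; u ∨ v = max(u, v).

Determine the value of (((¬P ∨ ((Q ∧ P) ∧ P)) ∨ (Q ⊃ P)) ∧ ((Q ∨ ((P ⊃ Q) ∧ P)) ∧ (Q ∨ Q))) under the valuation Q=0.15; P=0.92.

0.15

¬P: Gödel ¬ of 0.92 = 0 (operand ≠ 0)
(Q ∧ P) = min(0.15, 0.92) = 0.15
((Q ∧ P) ∧ P) = min(0.15, 0.92) = 0.15
(¬P ∨ ((Q ∧ P) ∧ P)) = max(0, 0.15) = 0.15
(Q ⊃ P): 0.15 ≤ 0.92, so result = 1
((¬P ∨ ((Q ∧ P) ∧ P)) ∨ (Q ⊃ P)) = max(0.15, 1) = 1
(P ⊃ Q): 0.92 > 0.15, so result = 0.15
((P ⊃ Q) ∧ P) = min(0.15, 0.92) = 0.15
(Q ∨ ((P ⊃ Q) ∧ P)) = max(0.15, 0.15) = 0.15
(Q ∨ Q) = max(0.15, 0.15) = 0.15
((Q ∨ ((P ⊃ Q) ∧ P)) ∧ (Q ∨ Q)) = min(0.15, 0.15) = 0.15
(((¬P ∨ ((Q ∧ P) ∧ P)) ∨ (Q ⊃ P)) ∧ ((Q ∨ ((P ⊃ Q) ∧ P)) ∧ (Q ∨ Q))) = min(1, 0.15) = 0.15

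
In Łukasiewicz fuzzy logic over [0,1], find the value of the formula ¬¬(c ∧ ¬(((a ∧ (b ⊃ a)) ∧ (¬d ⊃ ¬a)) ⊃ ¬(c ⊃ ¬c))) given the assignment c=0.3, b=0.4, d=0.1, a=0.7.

0.30

(b ⊃ a): min(1, 1 − 0.4 + 0.7) = 1
(a ∧ (b ⊃ a)) = min(0.7, 1) = 0.7
¬d: Łukasiewicz ¬ gives 1 − 0.1 = 0.9
¬a: Łukasiewicz ¬ gives 1 − 0.7 = 0.3
(¬d ⊃ ¬a): min(1, 1 − 0.9 + 0.3) = 0.4
((a ∧ (b ⊃ a)) ∧ (¬d ⊃ ¬a)) = min(0.7, 0.4) = 0.4
¬c: Łukasiewicz ¬ gives 1 − 0.3 = 0.7
(c ⊃ ¬c): min(1, 1 − 0.3 + 0.7) = 1
¬(c ⊃ ¬c): Łukasiewicz ¬ gives 1 − 1 = 0
(((a ∧ (b ⊃ a)) ∧ (¬d ⊃ ¬a)) ⊃ ¬(c ⊃ ¬c)): min(1, 1 − 0.4 + 0) = 0.6
¬(((a ∧ (b ⊃ a)) ∧ (¬d ⊃ ¬a)) ⊃ ¬(c ⊃ ¬c)): Łukasiewicz ¬ gives 1 − 0.6 = 0.4
(c ∧ ¬(((a ∧ (b ⊃ a)) ∧ (¬d ⊃ ¬a)) ⊃ ¬(c ⊃ ¬c))) = min(0.3, 0.4) = 0.3
¬(c ∧ ¬(((a ∧ (b ⊃ a)) ∧ (¬d ⊃ ¬a)) ⊃ ¬(c ⊃ ¬c))): Łukasiewicz ¬ gives 1 − 0.3 = 0.7
¬¬(c ∧ ¬(((a ∧ (b ⊃ a)) ∧ (¬d ⊃ ¬a)) ⊃ ¬(c ⊃ ¬c))): Łukasiewicz ¬ gives 1 − 0.7 = 0.3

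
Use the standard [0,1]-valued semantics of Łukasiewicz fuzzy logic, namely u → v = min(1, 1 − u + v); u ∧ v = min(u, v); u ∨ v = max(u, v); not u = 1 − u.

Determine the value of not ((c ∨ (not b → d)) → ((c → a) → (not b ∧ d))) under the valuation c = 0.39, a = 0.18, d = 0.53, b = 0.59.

not b: Łukasiewicz ¬ gives 1 − 0.59 = 0.41
(not b → d): min(1, 1 − 0.41 + 0.53) = 1
(c ∨ (not b → d)) = max(0.39, 1) = 1
(c → a): min(1, 1 − 0.39 + 0.18) = 0.79
not b: Łukasiewicz ¬ gives 1 − 0.59 = 0.41
(not b ∧ d) = min(0.41, 0.53) = 0.41
((c → a) → (not b ∧ d)): min(1, 1 − 0.79 + 0.41) = 0.62
((c ∨ (not b → d)) → ((c → a) → (not b ∧ d))): min(1, 1 − 1 + 0.62) = 0.62
not ((c ∨ (not b → d)) → ((c → a) → (not b ∧ d))): Łukasiewicz ¬ gives 1 − 0.62 = 0.38

0.38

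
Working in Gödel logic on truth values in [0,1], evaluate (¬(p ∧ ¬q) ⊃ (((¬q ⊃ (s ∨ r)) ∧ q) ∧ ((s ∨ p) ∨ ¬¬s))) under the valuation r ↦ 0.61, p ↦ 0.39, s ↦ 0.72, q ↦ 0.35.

¬q: Gödel ¬ of 0.35 = 0 (operand ≠ 0)
(p ∧ ¬q) = min(0.39, 0) = 0
¬(p ∧ ¬q): Gödel ¬ of 0 = 1 (operand is 0)
¬q: Gödel ¬ of 0.35 = 0 (operand ≠ 0)
(s ∨ r) = max(0.72, 0.61) = 0.72
(¬q ⊃ (s ∨ r)): 0 ≤ 0.72, so result = 1
((¬q ⊃ (s ∨ r)) ∧ q) = min(1, 0.35) = 0.35
(s ∨ p) = max(0.72, 0.39) = 0.72
¬s: Gödel ¬ of 0.72 = 0 (operand ≠ 0)
¬¬s: Gödel ¬ of 0 = 1 (operand is 0)
((s ∨ p) ∨ ¬¬s) = max(0.72, 1) = 1
(((¬q ⊃ (s ∨ r)) ∧ q) ∧ ((s ∨ p) ∨ ¬¬s)) = min(0.35, 1) = 0.35
(¬(p ∧ ¬q) ⊃ (((¬q ⊃ (s ∨ r)) ∧ q) ∧ ((s ∨ p) ∨ ¬¬s))): 1 > 0.35, so result = 0.35

0.35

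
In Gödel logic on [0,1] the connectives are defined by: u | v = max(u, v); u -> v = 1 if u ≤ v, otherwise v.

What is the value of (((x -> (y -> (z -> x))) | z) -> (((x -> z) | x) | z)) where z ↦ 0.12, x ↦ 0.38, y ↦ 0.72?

(z -> x): 0.12 ≤ 0.38, so result = 1
(y -> (z -> x)): 0.72 ≤ 1, so result = 1
(x -> (y -> (z -> x))): 0.38 ≤ 1, so result = 1
((x -> (y -> (z -> x))) | z) = max(1, 0.12) = 1
(x -> z): 0.38 > 0.12, so result = 0.12
((x -> z) | x) = max(0.12, 0.38) = 0.38
(((x -> z) | x) | z) = max(0.38, 0.12) = 0.38
(((x -> (y -> (z -> x))) | z) -> (((x -> z) | x) | z)): 1 > 0.38, so result = 0.38

0.38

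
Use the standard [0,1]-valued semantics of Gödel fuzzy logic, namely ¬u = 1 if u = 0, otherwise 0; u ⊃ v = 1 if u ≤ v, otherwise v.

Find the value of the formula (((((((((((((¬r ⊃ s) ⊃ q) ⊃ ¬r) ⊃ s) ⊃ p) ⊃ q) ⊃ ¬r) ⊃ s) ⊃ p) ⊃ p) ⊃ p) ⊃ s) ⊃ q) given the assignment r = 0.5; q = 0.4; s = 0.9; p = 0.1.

0.40

¬r: Gödel ¬ of 0.5 = 0 (operand ≠ 0)
(¬r ⊃ s): 0 ≤ 0.9, so result = 1
((¬r ⊃ s) ⊃ q): 1 > 0.4, so result = 0.4
¬r: Gödel ¬ of 0.5 = 0 (operand ≠ 0)
(((¬r ⊃ s) ⊃ q) ⊃ ¬r): 0.4 > 0, so result = 0
((((¬r ⊃ s) ⊃ q) ⊃ ¬r) ⊃ s): 0 ≤ 0.9, so result = 1
(((((¬r ⊃ s) ⊃ q) ⊃ ¬r) ⊃ s) ⊃ p): 1 > 0.1, so result = 0.1
((((((¬r ⊃ s) ⊃ q) ⊃ ¬r) ⊃ s) ⊃ p) ⊃ q): 0.1 ≤ 0.4, so result = 1
¬r: Gödel ¬ of 0.5 = 0 (operand ≠ 0)
(((((((¬r ⊃ s) ⊃ q) ⊃ ¬r) ⊃ s) ⊃ p) ⊃ q) ⊃ ¬r): 1 > 0, so result = 0
((((((((¬r ⊃ s) ⊃ q) ⊃ ¬r) ⊃ s) ⊃ p) ⊃ q) ⊃ ¬r) ⊃ s): 0 ≤ 0.9, so result = 1
(((((((((¬r ⊃ s) ⊃ q) ⊃ ¬r) ⊃ s) ⊃ p) ⊃ q) ⊃ ¬r) ⊃ s) ⊃ p): 1 > 0.1, so result = 0.1
((((((((((¬r ⊃ s) ⊃ q) ⊃ ¬r) ⊃ s) ⊃ p) ⊃ q) ⊃ ¬r) ⊃ s) ⊃ p) ⊃ p): 0.1 ≤ 0.1, so result = 1
(((((((((((¬r ⊃ s) ⊃ q) ⊃ ¬r) ⊃ s) ⊃ p) ⊃ q) ⊃ ¬r) ⊃ s) ⊃ p) ⊃ p) ⊃ p): 1 > 0.1, so result = 0.1
((((((((((((¬r ⊃ s) ⊃ q) ⊃ ¬r) ⊃ s) ⊃ p) ⊃ q) ⊃ ¬r) ⊃ s) ⊃ p) ⊃ p) ⊃ p) ⊃ s): 0.1 ≤ 0.9, so result = 1
(((((((((((((¬r ⊃ s) ⊃ q) ⊃ ¬r) ⊃ s) ⊃ p) ⊃ q) ⊃ ¬r) ⊃ s) ⊃ p) ⊃ p) ⊃ p) ⊃ s) ⊃ q): 1 > 0.4, so result = 0.4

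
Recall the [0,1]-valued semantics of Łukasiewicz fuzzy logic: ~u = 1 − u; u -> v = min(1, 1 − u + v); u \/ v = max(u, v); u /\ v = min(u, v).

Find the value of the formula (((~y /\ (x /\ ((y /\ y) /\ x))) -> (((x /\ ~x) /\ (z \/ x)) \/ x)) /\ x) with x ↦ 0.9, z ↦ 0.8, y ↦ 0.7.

0.90

~y: Łukasiewicz ¬ gives 1 − 0.7 = 0.3
(y /\ y) = min(0.7, 0.7) = 0.7
((y /\ y) /\ x) = min(0.7, 0.9) = 0.7
(x /\ ((y /\ y) /\ x)) = min(0.9, 0.7) = 0.7
(~y /\ (x /\ ((y /\ y) /\ x))) = min(0.3, 0.7) = 0.3
~x: Łukasiewicz ¬ gives 1 − 0.9 = 0.1
(x /\ ~x) = min(0.9, 0.1) = 0.1
(z \/ x) = max(0.8, 0.9) = 0.9
((x /\ ~x) /\ (z \/ x)) = min(0.1, 0.9) = 0.1
(((x /\ ~x) /\ (z \/ x)) \/ x) = max(0.1, 0.9) = 0.9
((~y /\ (x /\ ((y /\ y) /\ x))) -> (((x /\ ~x) /\ (z \/ x)) \/ x)): min(1, 1 − 0.3 + 0.9) = 1
(((~y /\ (x /\ ((y /\ y) /\ x))) -> (((x /\ ~x) /\ (z \/ x)) \/ x)) /\ x) = min(1, 0.9) = 0.9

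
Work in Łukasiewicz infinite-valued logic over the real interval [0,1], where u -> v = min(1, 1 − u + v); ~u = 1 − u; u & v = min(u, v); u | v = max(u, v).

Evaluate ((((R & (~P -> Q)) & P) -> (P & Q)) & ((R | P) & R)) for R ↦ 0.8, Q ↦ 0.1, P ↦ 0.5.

~P: Łukasiewicz ¬ gives 1 − 0.5 = 0.5
(~P -> Q): min(1, 1 − 0.5 + 0.1) = 0.6
(R & (~P -> Q)) = min(0.8, 0.6) = 0.6
((R & (~P -> Q)) & P) = min(0.6, 0.5) = 0.5
(P & Q) = min(0.5, 0.1) = 0.1
(((R & (~P -> Q)) & P) -> (P & Q)): min(1, 1 − 0.5 + 0.1) = 0.6
(R | P) = max(0.8, 0.5) = 0.8
((R | P) & R) = min(0.8, 0.8) = 0.8
((((R & (~P -> Q)) & P) -> (P & Q)) & ((R | P) & R)) = min(0.6, 0.8) = 0.6

0.60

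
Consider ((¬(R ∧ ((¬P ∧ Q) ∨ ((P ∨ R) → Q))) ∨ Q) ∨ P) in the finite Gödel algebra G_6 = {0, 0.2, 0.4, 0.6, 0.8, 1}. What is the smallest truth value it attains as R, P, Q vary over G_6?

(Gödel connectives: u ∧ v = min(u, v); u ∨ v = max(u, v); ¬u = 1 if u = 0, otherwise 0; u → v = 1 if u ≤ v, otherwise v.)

0.20

The minimum is attained at R = 0.2, P = 0, Q = 0.2:
  ¬P: Gödel ¬ of 0 = 1 (operand is 0)
  (¬P ∧ Q) = min(1, 0.2) = 0.2
  (P ∨ R) = max(0, 0.2) = 0.2
  ((P ∨ R) → Q): 0.2 ≤ 0.2, so result = 1
  ((¬P ∧ Q) ∨ ((P ∨ R) → Q)) = max(0.2, 1) = 1
  (R ∧ ((¬P ∧ Q) ∨ ((P ∨ R) → Q))) = min(0.2, 1) = 0.2
  ¬(R ∧ ((¬P ∧ Q) ∨ ((P ∨ R) → Q))): Gödel ¬ of 0.2 = 0 (operand ≠ 0)
  (¬(R ∧ ((¬P ∧ Q) ∨ ((P ∨ R) → Q))) ∨ Q) = max(0, 0.2) = 0.2
  ((¬(R ∧ ((¬P ∧ Q) ∨ ((P ∨ R) → Q))) ∨ Q) ∨ P) = max(0.2, 0) = 0.2
Checking all 216 assignments confirms none give a value below 0.20.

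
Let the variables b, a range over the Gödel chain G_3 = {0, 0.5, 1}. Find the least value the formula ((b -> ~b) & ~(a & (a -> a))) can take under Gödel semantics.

The minimum is attained at b = 0, a = 0.5:
  ~b: Gödel ¬ of 0 = 1 (operand is 0)
  (b -> ~b): 0 ≤ 1, so result = 1
  (a -> a): 0.5 ≤ 0.5, so result = 1
  (a & (a -> a)) = min(0.5, 1) = 0.5
  ~(a & (a -> a)): Gödel ¬ of 0.5 = 0 (operand ≠ 0)
  ((b -> ~b) & ~(a & (a -> a))) = min(1, 0) = 0
Checking all 9 assignments confirms none give a value below 0.00.

0.00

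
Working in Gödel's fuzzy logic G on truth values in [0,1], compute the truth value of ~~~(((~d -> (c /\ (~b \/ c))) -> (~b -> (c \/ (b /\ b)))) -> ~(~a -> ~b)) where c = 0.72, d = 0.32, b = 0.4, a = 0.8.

1.00

~d: Gödel ¬ of 0.32 = 0 (operand ≠ 0)
~b: Gödel ¬ of 0.4 = 0 (operand ≠ 0)
(~b \/ c) = max(0, 0.72) = 0.72
(c /\ (~b \/ c)) = min(0.72, 0.72) = 0.72
(~d -> (c /\ (~b \/ c))): 0 ≤ 0.72, so result = 1
~b: Gödel ¬ of 0.4 = 0 (operand ≠ 0)
(b /\ b) = min(0.4, 0.4) = 0.4
(c \/ (b /\ b)) = max(0.72, 0.4) = 0.72
(~b -> (c \/ (b /\ b))): 0 ≤ 0.72, so result = 1
((~d -> (c /\ (~b \/ c))) -> (~b -> (c \/ (b /\ b)))): 1 ≤ 1, so result = 1
~a: Gödel ¬ of 0.8 = 0 (operand ≠ 0)
~b: Gödel ¬ of 0.4 = 0 (operand ≠ 0)
(~a -> ~b): 0 ≤ 0, so result = 1
~(~a -> ~b): Gödel ¬ of 1 = 0 (operand ≠ 0)
(((~d -> (c /\ (~b \/ c))) -> (~b -> (c \/ (b /\ b)))) -> ~(~a -> ~b)): 1 > 0, so result = 0
~(((~d -> (c /\ (~b \/ c))) -> (~b -> (c \/ (b /\ b)))) -> ~(~a -> ~b)): Gödel ¬ of 0 = 1 (operand is 0)
~~(((~d -> (c /\ (~b \/ c))) -> (~b -> (c \/ (b /\ b)))) -> ~(~a -> ~b)): Gödel ¬ of 1 = 0 (operand ≠ 0)
~~~(((~d -> (c /\ (~b \/ c))) -> (~b -> (c \/ (b /\ b)))) -> ~(~a -> ~b)): Gödel ¬ of 0 = 1 (operand is 0)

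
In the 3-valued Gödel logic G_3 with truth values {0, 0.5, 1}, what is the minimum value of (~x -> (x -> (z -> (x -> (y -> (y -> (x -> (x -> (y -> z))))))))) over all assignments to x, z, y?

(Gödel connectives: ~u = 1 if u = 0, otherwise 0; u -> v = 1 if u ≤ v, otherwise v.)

1.00

Every assignment gives 1. For instance at x = 0, z = 0, y = 0:
  ~x: Gödel ¬ of 0 = 1 (operand is 0)
  (y -> z): 0 ≤ 0, so result = 1
  (x -> (y -> z)): 0 ≤ 1, so result = 1
  (x -> (x -> (y -> z))): 0 ≤ 1, so result = 1
  (y -> (x -> (x -> (y -> z)))): 0 ≤ 1, so result = 1
  (y -> (y -> (x -> (x -> (y -> z))))): 0 ≤ 1, so result = 1
  (x -> (y -> (y -> (x -> (x -> (y -> z)))))): 0 ≤ 1, so result = 1
  (z -> (x -> (y -> (y -> (x -> (x -> (y -> z))))))): 0 ≤ 1, so result = 1
  (x -> (z -> (x -> (y -> (y -> (x -> (x -> (y -> z)))))))): 0 ≤ 1, so result = 1
  (~x -> (x -> (z -> (x -> (y -> (y -> (x -> (x -> (y -> z))))))))): 1 ≤ 1, so result = 1
All 27 assignments give value 1 — the formula is a G_3-tautology.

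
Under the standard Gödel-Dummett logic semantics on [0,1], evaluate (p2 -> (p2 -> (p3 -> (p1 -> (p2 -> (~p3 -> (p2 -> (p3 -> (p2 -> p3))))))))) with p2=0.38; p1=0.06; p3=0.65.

~p3: Gödel ¬ of 0.65 = 0 (operand ≠ 0)
(p2 -> p3): 0.38 ≤ 0.65, so result = 1
(p3 -> (p2 -> p3)): 0.65 ≤ 1, so result = 1
(p2 -> (p3 -> (p2 -> p3))): 0.38 ≤ 1, so result = 1
(~p3 -> (p2 -> (p3 -> (p2 -> p3)))): 0 ≤ 1, so result = 1
(p2 -> (~p3 -> (p2 -> (p3 -> (p2 -> p3))))): 0.38 ≤ 1, so result = 1
(p1 -> (p2 -> (~p3 -> (p2 -> (p3 -> (p2 -> p3)))))): 0.06 ≤ 1, so result = 1
(p3 -> (p1 -> (p2 -> (~p3 -> (p2 -> (p3 -> (p2 -> p3))))))): 0.65 ≤ 1, so result = 1
(p2 -> (p3 -> (p1 -> (p2 -> (~p3 -> (p2 -> (p3 -> (p2 -> p3)))))))): 0.38 ≤ 1, so result = 1
(p2 -> (p2 -> (p3 -> (p1 -> (p2 -> (~p3 -> (p2 -> (p3 -> (p2 -> p3))))))))): 0.38 ≤ 1, so result = 1

1.00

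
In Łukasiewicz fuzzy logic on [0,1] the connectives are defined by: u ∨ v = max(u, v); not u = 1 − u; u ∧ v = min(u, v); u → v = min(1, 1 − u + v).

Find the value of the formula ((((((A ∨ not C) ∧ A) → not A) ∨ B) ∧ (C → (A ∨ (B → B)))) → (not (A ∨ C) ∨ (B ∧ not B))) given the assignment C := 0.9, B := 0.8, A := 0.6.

0.40

not C: Łukasiewicz ¬ gives 1 − 0.9 = 0.1
(A ∨ not C) = max(0.6, 0.1) = 0.6
((A ∨ not C) ∧ A) = min(0.6, 0.6) = 0.6
not A: Łukasiewicz ¬ gives 1 − 0.6 = 0.4
(((A ∨ not C) ∧ A) → not A): min(1, 1 − 0.6 + 0.4) = 0.8
((((A ∨ not C) ∧ A) → not A) ∨ B) = max(0.8, 0.8) = 0.8
(B → B): min(1, 1 − 0.8 + 0.8) = 1
(A ∨ (B → B)) = max(0.6, 1) = 1
(C → (A ∨ (B → B))): min(1, 1 − 0.9 + 1) = 1
(((((A ∨ not C) ∧ A) → not A) ∨ B) ∧ (C → (A ∨ (B → B)))) = min(0.8, 1) = 0.8
(A ∨ C) = max(0.6, 0.9) = 0.9
not (A ∨ C): Łukasiewicz ¬ gives 1 − 0.9 = 0.1
not B: Łukasiewicz ¬ gives 1 − 0.8 = 0.2
(B ∧ not B) = min(0.8, 0.2) = 0.2
(not (A ∨ C) ∨ (B ∧ not B)) = max(0.1, 0.2) = 0.2
((((((A ∨ not C) ∧ A) → not A) ∨ B) ∧ (C → (A ∨ (B → B)))) → (not (A ∨ C) ∨ (B ∧ not B))): min(1, 1 − 0.8 + 0.2) = 0.4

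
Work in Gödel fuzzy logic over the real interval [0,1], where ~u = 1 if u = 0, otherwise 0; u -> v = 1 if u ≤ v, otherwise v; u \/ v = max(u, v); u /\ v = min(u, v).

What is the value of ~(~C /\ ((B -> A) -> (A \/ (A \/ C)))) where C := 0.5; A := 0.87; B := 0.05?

1.00

~C: Gödel ¬ of 0.5 = 0 (operand ≠ 0)
(B -> A): 0.05 ≤ 0.87, so result = 1
(A \/ C) = max(0.87, 0.5) = 0.87
(A \/ (A \/ C)) = max(0.87, 0.87) = 0.87
((B -> A) -> (A \/ (A \/ C))): 1 > 0.87, so result = 0.87
(~C /\ ((B -> A) -> (A \/ (A \/ C)))) = min(0, 0.87) = 0
~(~C /\ ((B -> A) -> (A \/ (A \/ C)))): Gödel ¬ of 0 = 1 (operand is 0)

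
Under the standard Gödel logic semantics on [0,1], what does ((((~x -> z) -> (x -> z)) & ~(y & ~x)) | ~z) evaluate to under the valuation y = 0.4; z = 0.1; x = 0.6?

0.10

~x: Gödel ¬ of 0.6 = 0 (operand ≠ 0)
(~x -> z): 0 ≤ 0.1, so result = 1
(x -> z): 0.6 > 0.1, so result = 0.1
((~x -> z) -> (x -> z)): 1 > 0.1, so result = 0.1
~x: Gödel ¬ of 0.6 = 0 (operand ≠ 0)
(y & ~x) = min(0.4, 0) = 0
~(y & ~x): Gödel ¬ of 0 = 1 (operand is 0)
(((~x -> z) -> (x -> z)) & ~(y & ~x)) = min(0.1, 1) = 0.1
~z: Gödel ¬ of 0.1 = 0 (operand ≠ 0)
((((~x -> z) -> (x -> z)) & ~(y & ~x)) | ~z) = max(0.1, 0) = 0.1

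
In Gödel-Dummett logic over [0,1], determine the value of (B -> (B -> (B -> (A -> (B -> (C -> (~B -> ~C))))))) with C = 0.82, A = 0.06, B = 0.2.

1.00

~B: Gödel ¬ of 0.2 = 0 (operand ≠ 0)
~C: Gödel ¬ of 0.82 = 0 (operand ≠ 0)
(~B -> ~C): 0 ≤ 0, so result = 1
(C -> (~B -> ~C)): 0.82 ≤ 1, so result = 1
(B -> (C -> (~B -> ~C))): 0.2 ≤ 1, so result = 1
(A -> (B -> (C -> (~B -> ~C)))): 0.06 ≤ 1, so result = 1
(B -> (A -> (B -> (C -> (~B -> ~C))))): 0.2 ≤ 1, so result = 1
(B -> (B -> (A -> (B -> (C -> (~B -> ~C)))))): 0.2 ≤ 1, so result = 1
(B -> (B -> (B -> (A -> (B -> (C -> (~B -> ~C))))))): 0.2 ≤ 1, so result = 1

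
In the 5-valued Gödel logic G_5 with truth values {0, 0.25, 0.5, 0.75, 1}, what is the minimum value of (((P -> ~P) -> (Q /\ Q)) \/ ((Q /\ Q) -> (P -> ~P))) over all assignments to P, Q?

Every assignment gives 1. For instance at P = 0, Q = 0:
  ~P: Gödel ¬ of 0 = 1 (operand is 0)
  (P -> ~P): 0 ≤ 1, so result = 1
  (Q /\ Q) = min(0, 0) = 0
  ((P -> ~P) -> (Q /\ Q)): 1 > 0, so result = 0
  (Q /\ Q) = min(0, 0) = 0
  ~P: Gödel ¬ of 0 = 1 (operand is 0)
  (P -> ~P): 0 ≤ 1, so result = 1
  ((Q /\ Q) -> (P -> ~P)): 0 ≤ 1, so result = 1
  (((P -> ~P) -> (Q /\ Q)) \/ ((Q /\ Q) -> (P -> ~P))) = max(0, 1) = 1
All 25 assignments give value 1 — the formula is a G_5-tautology.

1.00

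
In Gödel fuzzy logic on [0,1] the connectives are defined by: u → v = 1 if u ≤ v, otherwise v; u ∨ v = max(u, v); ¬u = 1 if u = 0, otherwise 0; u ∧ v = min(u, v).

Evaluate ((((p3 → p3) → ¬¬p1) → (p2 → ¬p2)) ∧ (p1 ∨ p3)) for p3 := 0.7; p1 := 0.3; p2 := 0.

(p3 → p3): 0.7 ≤ 0.7, so result = 1
¬p1: Gödel ¬ of 0.3 = 0 (operand ≠ 0)
¬¬p1: Gödel ¬ of 0 = 1 (operand is 0)
((p3 → p3) → ¬¬p1): 1 ≤ 1, so result = 1
¬p2: Gödel ¬ of 0 = 1 (operand is 0)
(p2 → ¬p2): 0 ≤ 1, so result = 1
(((p3 → p3) → ¬¬p1) → (p2 → ¬p2)): 1 ≤ 1, so result = 1
(p1 ∨ p3) = max(0.3, 0.7) = 0.7
((((p3 → p3) → ¬¬p1) → (p2 → ¬p2)) ∧ (p1 ∨ p3)) = min(1, 0.7) = 0.7

0.70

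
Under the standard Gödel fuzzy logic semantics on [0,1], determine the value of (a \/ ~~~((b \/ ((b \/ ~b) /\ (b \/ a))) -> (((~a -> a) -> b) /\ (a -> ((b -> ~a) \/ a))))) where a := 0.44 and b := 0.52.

0.44

~b: Gödel ¬ of 0.52 = 0 (operand ≠ 0)
(b \/ ~b) = max(0.52, 0) = 0.52
(b \/ a) = max(0.52, 0.44) = 0.52
((b \/ ~b) /\ (b \/ a)) = min(0.52, 0.52) = 0.52
(b \/ ((b \/ ~b) /\ (b \/ a))) = max(0.52, 0.52) = 0.52
~a: Gödel ¬ of 0.44 = 0 (operand ≠ 0)
(~a -> a): 0 ≤ 0.44, so result = 1
((~a -> a) -> b): 1 > 0.52, so result = 0.52
~a: Gödel ¬ of 0.44 = 0 (operand ≠ 0)
(b -> ~a): 0.52 > 0, so result = 0
((b -> ~a) \/ a) = max(0, 0.44) = 0.44
(a -> ((b -> ~a) \/ a)): 0.44 ≤ 0.44, so result = 1
(((~a -> a) -> b) /\ (a -> ((b -> ~a) \/ a))) = min(0.52, 1) = 0.52
((b \/ ((b \/ ~b) /\ (b \/ a))) -> (((~a -> a) -> b) /\ (a -> ((b -> ~a) \/ a)))): 0.52 ≤ 0.52, so result = 1
~((b \/ ((b \/ ~b) /\ (b \/ a))) -> (((~a -> a) -> b) /\ (a -> ((b -> ~a) \/ a)))): Gödel ¬ of 1 = 0 (operand ≠ 0)
~~((b \/ ((b \/ ~b) /\ (b \/ a))) -> (((~a -> a) -> b) /\ (a -> ((b -> ~a) \/ a)))): Gödel ¬ of 0 = 1 (operand is 0)
~~~((b \/ ((b \/ ~b) /\ (b \/ a))) -> (((~a -> a) -> b) /\ (a -> ((b -> ~a) \/ a)))): Gödel ¬ of 1 = 0 (operand ≠ 0)
(a \/ ~~~((b \/ ((b \/ ~b) /\ (b \/ a))) -> (((~a -> a) -> b) /\ (a -> ((b -> ~a) \/ a))))) = max(0.44, 0) = 0.44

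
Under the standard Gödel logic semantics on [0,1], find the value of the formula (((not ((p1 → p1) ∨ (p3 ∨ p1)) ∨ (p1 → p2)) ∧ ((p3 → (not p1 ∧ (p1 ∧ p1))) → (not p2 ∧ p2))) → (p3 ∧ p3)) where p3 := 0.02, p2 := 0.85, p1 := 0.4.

0.02

(p1 → p1): 0.4 ≤ 0.4, so result = 1
(p3 ∨ p1) = max(0.02, 0.4) = 0.4
((p1 → p1) ∨ (p3 ∨ p1)) = max(1, 0.4) = 1
not ((p1 → p1) ∨ (p3 ∨ p1)): Gödel ¬ of 1 = 0 (operand ≠ 0)
(p1 → p2): 0.4 ≤ 0.85, so result = 1
(not ((p1 → p1) ∨ (p3 ∨ p1)) ∨ (p1 → p2)) = max(0, 1) = 1
not p1: Gödel ¬ of 0.4 = 0 (operand ≠ 0)
(p1 ∧ p1) = min(0.4, 0.4) = 0.4
(not p1 ∧ (p1 ∧ p1)) = min(0, 0.4) = 0
(p3 → (not p1 ∧ (p1 ∧ p1))): 0.02 > 0, so result = 0
not p2: Gödel ¬ of 0.85 = 0 (operand ≠ 0)
(not p2 ∧ p2) = min(0, 0.85) = 0
((p3 → (not p1 ∧ (p1 ∧ p1))) → (not p2 ∧ p2)): 0 ≤ 0, so result = 1
((not ((p1 → p1) ∨ (p3 ∨ p1)) ∨ (p1 → p2)) ∧ ((p3 → (not p1 ∧ (p1 ∧ p1))) → (not p2 ∧ p2))) = min(1, 1) = 1
(p3 ∧ p3) = min(0.02, 0.02) = 0.02
(((not ((p1 → p1) ∨ (p3 ∨ p1)) ∨ (p1 → p2)) ∧ ((p3 → (not p1 ∧ (p1 ∧ p1))) → (not p2 ∧ p2))) → (p3 ∧ p3)): 1 > 0.02, so result = 0.02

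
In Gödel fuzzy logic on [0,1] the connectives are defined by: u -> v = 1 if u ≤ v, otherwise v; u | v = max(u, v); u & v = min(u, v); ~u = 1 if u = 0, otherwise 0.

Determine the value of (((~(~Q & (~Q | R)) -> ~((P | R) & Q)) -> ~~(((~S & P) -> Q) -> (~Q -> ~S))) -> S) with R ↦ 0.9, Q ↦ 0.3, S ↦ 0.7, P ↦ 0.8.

~Q: Gödel ¬ of 0.3 = 0 (operand ≠ 0)
~Q: Gödel ¬ of 0.3 = 0 (operand ≠ 0)
(~Q | R) = max(0, 0.9) = 0.9
(~Q & (~Q | R)) = min(0, 0.9) = 0
~(~Q & (~Q | R)): Gödel ¬ of 0 = 1 (operand is 0)
(P | R) = max(0.8, 0.9) = 0.9
((P | R) & Q) = min(0.9, 0.3) = 0.3
~((P | R) & Q): Gödel ¬ of 0.3 = 0 (operand ≠ 0)
(~(~Q & (~Q | R)) -> ~((P | R) & Q)): 1 > 0, so result = 0
~S: Gödel ¬ of 0.7 = 0 (operand ≠ 0)
(~S & P) = min(0, 0.8) = 0
((~S & P) -> Q): 0 ≤ 0.3, so result = 1
~Q: Gödel ¬ of 0.3 = 0 (operand ≠ 0)
~S: Gödel ¬ of 0.7 = 0 (operand ≠ 0)
(~Q -> ~S): 0 ≤ 0, so result = 1
(((~S & P) -> Q) -> (~Q -> ~S)): 1 ≤ 1, so result = 1
~(((~S & P) -> Q) -> (~Q -> ~S)): Gödel ¬ of 1 = 0 (operand ≠ 0)
~~(((~S & P) -> Q) -> (~Q -> ~S)): Gödel ¬ of 0 = 1 (operand is 0)
((~(~Q & (~Q | R)) -> ~((P | R) & Q)) -> ~~(((~S & P) -> Q) -> (~Q -> ~S))): 0 ≤ 1, so result = 1
(((~(~Q & (~Q | R)) -> ~((P | R) & Q)) -> ~~(((~S & P) -> Q) -> (~Q -> ~S))) -> S): 1 > 0.7, so result = 0.7

0.70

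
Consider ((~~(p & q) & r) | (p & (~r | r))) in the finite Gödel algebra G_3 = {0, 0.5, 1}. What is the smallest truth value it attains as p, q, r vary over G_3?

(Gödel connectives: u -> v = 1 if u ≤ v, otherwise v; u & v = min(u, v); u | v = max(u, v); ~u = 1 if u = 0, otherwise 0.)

0.00

The minimum is attained at p = 0, q = 0, r = 0:
  (p & q) = min(0, 0) = 0
  ~(p & q): Gödel ¬ of 0 = 1 (operand is 0)
  ~~(p & q): Gödel ¬ of 1 = 0 (operand ≠ 0)
  (~~(p & q) & r) = min(0, 0) = 0
  ~r: Gödel ¬ of 0 = 1 (operand is 0)
  (~r | r) = max(1, 0) = 1
  (p & (~r | r)) = min(0, 1) = 0
  ((~~(p & q) & r) | (p & (~r | r))) = max(0, 0) = 0
Checking all 27 assignments confirms none give a value below 0.00.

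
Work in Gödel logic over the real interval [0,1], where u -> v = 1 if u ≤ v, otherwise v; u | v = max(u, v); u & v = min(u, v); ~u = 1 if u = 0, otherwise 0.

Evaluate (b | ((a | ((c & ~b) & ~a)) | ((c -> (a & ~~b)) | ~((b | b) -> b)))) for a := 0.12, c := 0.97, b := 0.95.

0.95

~b: Gödel ¬ of 0.95 = 0 (operand ≠ 0)
(c & ~b) = min(0.97, 0) = 0
~a: Gödel ¬ of 0.12 = 0 (operand ≠ 0)
((c & ~b) & ~a) = min(0, 0) = 0
(a | ((c & ~b) & ~a)) = max(0.12, 0) = 0.12
~b: Gödel ¬ of 0.95 = 0 (operand ≠ 0)
~~b: Gödel ¬ of 0 = 1 (operand is 0)
(a & ~~b) = min(0.12, 1) = 0.12
(c -> (a & ~~b)): 0.97 > 0.12, so result = 0.12
(b | b) = max(0.95, 0.95) = 0.95
((b | b) -> b): 0.95 ≤ 0.95, so result = 1
~((b | b) -> b): Gödel ¬ of 1 = 0 (operand ≠ 0)
((c -> (a & ~~b)) | ~((b | b) -> b)) = max(0.12, 0) = 0.12
((a | ((c & ~b) & ~a)) | ((c -> (a & ~~b)) | ~((b | b) -> b))) = max(0.12, 0.12) = 0.12
(b | ((a | ((c & ~b) & ~a)) | ((c -> (a & ~~b)) | ~((b | b) -> b)))) = max(0.95, 0.12) = 0.95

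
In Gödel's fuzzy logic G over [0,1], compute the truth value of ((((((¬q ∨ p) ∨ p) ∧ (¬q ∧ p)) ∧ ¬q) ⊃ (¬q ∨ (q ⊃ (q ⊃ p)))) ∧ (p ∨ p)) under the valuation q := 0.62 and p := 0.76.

0.76

¬q: Gödel ¬ of 0.62 = 0 (operand ≠ 0)
(¬q ∨ p) = max(0, 0.76) = 0.76
((¬q ∨ p) ∨ p) = max(0.76, 0.76) = 0.76
¬q: Gödel ¬ of 0.62 = 0 (operand ≠ 0)
(¬q ∧ p) = min(0, 0.76) = 0
(((¬q ∨ p) ∨ p) ∧ (¬q ∧ p)) = min(0.76, 0) = 0
¬q: Gödel ¬ of 0.62 = 0 (operand ≠ 0)
((((¬q ∨ p) ∨ p) ∧ (¬q ∧ p)) ∧ ¬q) = min(0, 0) = 0
¬q: Gödel ¬ of 0.62 = 0 (operand ≠ 0)
(q ⊃ p): 0.62 ≤ 0.76, so result = 1
(q ⊃ (q ⊃ p)): 0.62 ≤ 1, so result = 1
(¬q ∨ (q ⊃ (q ⊃ p))) = max(0, 1) = 1
(((((¬q ∨ p) ∨ p) ∧ (¬q ∧ p)) ∧ ¬q) ⊃ (¬q ∨ (q ⊃ (q ⊃ p)))): 0 ≤ 1, so result = 1
(p ∨ p) = max(0.76, 0.76) = 0.76
((((((¬q ∨ p) ∨ p) ∧ (¬q ∧ p)) ∧ ¬q) ⊃ (¬q ∨ (q ⊃ (q ⊃ p)))) ∧ (p ∨ p)) = min(1, 0.76) = 0.76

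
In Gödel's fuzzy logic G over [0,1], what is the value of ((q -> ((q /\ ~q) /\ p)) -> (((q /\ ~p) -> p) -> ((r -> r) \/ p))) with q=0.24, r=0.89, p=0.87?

1.00

~q: Gödel ¬ of 0.24 = 0 (operand ≠ 0)
(q /\ ~q) = min(0.24, 0) = 0
((q /\ ~q) /\ p) = min(0, 0.87) = 0
(q -> ((q /\ ~q) /\ p)): 0.24 > 0, so result = 0
~p: Gödel ¬ of 0.87 = 0 (operand ≠ 0)
(q /\ ~p) = min(0.24, 0) = 0
((q /\ ~p) -> p): 0 ≤ 0.87, so result = 1
(r -> r): 0.89 ≤ 0.89, so result = 1
((r -> r) \/ p) = max(1, 0.87) = 1
(((q /\ ~p) -> p) -> ((r -> r) \/ p)): 1 ≤ 1, so result = 1
((q -> ((q /\ ~q) /\ p)) -> (((q /\ ~p) -> p) -> ((r -> r) \/ p))): 0 ≤ 1, so result = 1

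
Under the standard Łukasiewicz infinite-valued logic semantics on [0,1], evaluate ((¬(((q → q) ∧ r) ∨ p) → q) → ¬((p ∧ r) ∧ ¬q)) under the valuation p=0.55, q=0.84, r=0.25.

0.84

(q → q): min(1, 1 − 0.84 + 0.84) = 1
((q → q) ∧ r) = min(1, 0.25) = 0.25
(((q → q) ∧ r) ∨ p) = max(0.25, 0.55) = 0.55
¬(((q → q) ∧ r) ∨ p): Łukasiewicz ¬ gives 1 − 0.55 = 0.45
(¬(((q → q) ∧ r) ∨ p) → q): min(1, 1 − 0.45 + 0.84) = 1
(p ∧ r) = min(0.55, 0.25) = 0.25
¬q: Łukasiewicz ¬ gives 1 − 0.84 = 0.16
((p ∧ r) ∧ ¬q) = min(0.25, 0.16) = 0.16
¬((p ∧ r) ∧ ¬q): Łukasiewicz ¬ gives 1 − 0.16 = 0.84
((¬(((q → q) ∧ r) ∨ p) → q) → ¬((p ∧ r) ∧ ¬q)): min(1, 1 − 1 + 0.84) = 0.84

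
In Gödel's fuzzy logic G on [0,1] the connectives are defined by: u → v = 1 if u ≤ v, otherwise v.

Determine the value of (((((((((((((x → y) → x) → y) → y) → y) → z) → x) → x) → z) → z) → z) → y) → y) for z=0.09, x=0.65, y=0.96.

0.96

(x → y): 0.65 ≤ 0.96, so result = 1
((x → y) → x): 1 > 0.65, so result = 0.65
(((x → y) → x) → y): 0.65 ≤ 0.96, so result = 1
((((x → y) → x) → y) → y): 1 > 0.96, so result = 0.96
(((((x → y) → x) → y) → y) → y): 0.96 ≤ 0.96, so result = 1
((((((x → y) → x) → y) → y) → y) → z): 1 > 0.09, so result = 0.09
(((((((x → y) → x) → y) → y) → y) → z) → x): 0.09 ≤ 0.65, so result = 1
((((((((x → y) → x) → y) → y) → y) → z) → x) → x): 1 > 0.65, so result = 0.65
(((((((((x → y) → x) → y) → y) → y) → z) → x) → x) → z): 0.65 > 0.09, so result = 0.09
((((((((((x → y) → x) → y) → y) → y) → z) → x) → x) → z) → z): 0.09 ≤ 0.09, so result = 1
(((((((((((x → y) → x) → y) → y) → y) → z) → x) → x) → z) → z) → z): 1 > 0.09, so result = 0.09
((((((((((((x → y) → x) → y) → y) → y) → z) → x) → x) → z) → z) → z) → y): 0.09 ≤ 0.96, so result = 1
(((((((((((((x → y) → x) → y) → y) → y) → z) → x) → x) → z) → z) → z) → y) → y): 1 > 0.96, so result = 0.96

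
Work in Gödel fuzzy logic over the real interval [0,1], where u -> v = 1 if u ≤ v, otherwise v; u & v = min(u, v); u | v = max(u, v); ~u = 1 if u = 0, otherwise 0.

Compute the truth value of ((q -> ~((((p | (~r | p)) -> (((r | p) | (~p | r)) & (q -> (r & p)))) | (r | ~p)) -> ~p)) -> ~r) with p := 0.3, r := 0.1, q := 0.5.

0.00

~r: Gödel ¬ of 0.1 = 0 (operand ≠ 0)
(~r | p) = max(0, 0.3) = 0.3
(p | (~r | p)) = max(0.3, 0.3) = 0.3
(r | p) = max(0.1, 0.3) = 0.3
~p: Gödel ¬ of 0.3 = 0 (operand ≠ 0)
(~p | r) = max(0, 0.1) = 0.1
((r | p) | (~p | r)) = max(0.3, 0.1) = 0.3
(r & p) = min(0.1, 0.3) = 0.1
(q -> (r & p)): 0.5 > 0.1, so result = 0.1
(((r | p) | (~p | r)) & (q -> (r & p))) = min(0.3, 0.1) = 0.1
((p | (~r | p)) -> (((r | p) | (~p | r)) & (q -> (r & p)))): 0.3 > 0.1, so result = 0.1
~p: Gödel ¬ of 0.3 = 0 (operand ≠ 0)
(r | ~p) = max(0.1, 0) = 0.1
(((p | (~r | p)) -> (((r | p) | (~p | r)) & (q -> (r & p)))) | (r | ~p)) = max(0.1, 0.1) = 0.1
~p: Gödel ¬ of 0.3 = 0 (operand ≠ 0)
((((p | (~r | p)) -> (((r | p) | (~p | r)) & (q -> (r & p)))) | (r | ~p)) -> ~p): 0.1 > 0, so result = 0
~((((p | (~r | p)) -> (((r | p) | (~p | r)) & (q -> (r & p)))) | (r | ~p)) -> ~p): Gödel ¬ of 0 = 1 (operand is 0)
(q -> ~((((p | (~r | p)) -> (((r | p) | (~p | r)) & (q -> (r & p)))) | (r | ~p)) -> ~p)): 0.5 ≤ 1, so result = 1
~r: Gödel ¬ of 0.1 = 0 (operand ≠ 0)
((q -> ~((((p | (~r | p)) -> (((r | p) | (~p | r)) & (q -> (r & p)))) | (r | ~p)) -> ~p)) -> ~r): 1 > 0, so result = 0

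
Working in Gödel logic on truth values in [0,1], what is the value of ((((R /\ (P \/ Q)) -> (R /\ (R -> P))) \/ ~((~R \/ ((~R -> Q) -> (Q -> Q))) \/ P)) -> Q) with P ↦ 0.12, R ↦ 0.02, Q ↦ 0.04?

0.04

(P \/ Q) = max(0.12, 0.04) = 0.12
(R /\ (P \/ Q)) = min(0.02, 0.12) = 0.02
(R -> P): 0.02 ≤ 0.12, so result = 1
(R /\ (R -> P)) = min(0.02, 1) = 0.02
((R /\ (P \/ Q)) -> (R /\ (R -> P))): 0.02 ≤ 0.02, so result = 1
~R: Gödel ¬ of 0.02 = 0 (operand ≠ 0)
~R: Gödel ¬ of 0.02 = 0 (operand ≠ 0)
(~R -> Q): 0 ≤ 0.04, so result = 1
(Q -> Q): 0.04 ≤ 0.04, so result = 1
((~R -> Q) -> (Q -> Q)): 1 ≤ 1, so result = 1
(~R \/ ((~R -> Q) -> (Q -> Q))) = max(0, 1) = 1
((~R \/ ((~R -> Q) -> (Q -> Q))) \/ P) = max(1, 0.12) = 1
~((~R \/ ((~R -> Q) -> (Q -> Q))) \/ P): Gödel ¬ of 1 = 0 (operand ≠ 0)
(((R /\ (P \/ Q)) -> (R /\ (R -> P))) \/ ~((~R \/ ((~R -> Q) -> (Q -> Q))) \/ P)) = max(1, 0) = 1
((((R /\ (P \/ Q)) -> (R /\ (R -> P))) \/ ~((~R \/ ((~R -> Q) -> (Q -> Q))) \/ P)) -> Q): 1 > 0.04, so result = 0.04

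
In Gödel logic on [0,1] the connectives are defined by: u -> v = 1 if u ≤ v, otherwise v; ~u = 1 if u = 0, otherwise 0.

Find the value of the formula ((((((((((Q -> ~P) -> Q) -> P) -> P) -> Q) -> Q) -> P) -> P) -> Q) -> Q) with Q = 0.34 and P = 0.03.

1.00

~P: Gödel ¬ of 0.03 = 0 (operand ≠ 0)
(Q -> ~P): 0.34 > 0, so result = 0
((Q -> ~P) -> Q): 0 ≤ 0.34, so result = 1
(((Q -> ~P) -> Q) -> P): 1 > 0.03, so result = 0.03
((((Q -> ~P) -> Q) -> P) -> P): 0.03 ≤ 0.03, so result = 1
(((((Q -> ~P) -> Q) -> P) -> P) -> Q): 1 > 0.34, so result = 0.34
((((((Q -> ~P) -> Q) -> P) -> P) -> Q) -> Q): 0.34 ≤ 0.34, so result = 1
(((((((Q -> ~P) -> Q) -> P) -> P) -> Q) -> Q) -> P): 1 > 0.03, so result = 0.03
((((((((Q -> ~P) -> Q) -> P) -> P) -> Q) -> Q) -> P) -> P): 0.03 ≤ 0.03, so result = 1
(((((((((Q -> ~P) -> Q) -> P) -> P) -> Q) -> Q) -> P) -> P) -> Q): 1 > 0.34, so result = 0.34
((((((((((Q -> ~P) -> Q) -> P) -> P) -> Q) -> Q) -> P) -> P) -> Q) -> Q): 0.34 ≤ 0.34, so result = 1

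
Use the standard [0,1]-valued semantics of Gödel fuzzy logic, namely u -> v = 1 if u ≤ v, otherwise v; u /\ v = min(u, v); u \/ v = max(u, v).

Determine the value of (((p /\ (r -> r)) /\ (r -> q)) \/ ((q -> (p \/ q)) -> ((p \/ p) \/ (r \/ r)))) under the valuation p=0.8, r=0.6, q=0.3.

(r -> r): 0.6 ≤ 0.6, so result = 1
(p /\ (r -> r)) = min(0.8, 1) = 0.8
(r -> q): 0.6 > 0.3, so result = 0.3
((p /\ (r -> r)) /\ (r -> q)) = min(0.8, 0.3) = 0.3
(p \/ q) = max(0.8, 0.3) = 0.8
(q -> (p \/ q)): 0.3 ≤ 0.8, so result = 1
(p \/ p) = max(0.8, 0.8) = 0.8
(r \/ r) = max(0.6, 0.6) = 0.6
((p \/ p) \/ (r \/ r)) = max(0.8, 0.6) = 0.8
((q -> (p \/ q)) -> ((p \/ p) \/ (r \/ r))): 1 > 0.8, so result = 0.8
(((p /\ (r -> r)) /\ (r -> q)) \/ ((q -> (p \/ q)) -> ((p \/ p) \/ (r \/ r)))) = max(0.3, 0.8) = 0.8

0.80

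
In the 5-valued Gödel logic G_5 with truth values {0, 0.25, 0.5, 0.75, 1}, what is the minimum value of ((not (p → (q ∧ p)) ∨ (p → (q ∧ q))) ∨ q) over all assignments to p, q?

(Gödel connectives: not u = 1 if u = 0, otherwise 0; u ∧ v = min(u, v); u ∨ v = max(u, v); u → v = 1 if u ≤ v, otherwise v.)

0.25

The minimum is attained at p = 0.5, q = 0.25:
  (q ∧ p) = min(0.25, 0.5) = 0.25
  (p → (q ∧ p)): 0.5 > 0.25, so result = 0.25
  not (p → (q ∧ p)): Gödel ¬ of 0.25 = 0 (operand ≠ 0)
  (q ∧ q) = min(0.25, 0.25) = 0.25
  (p → (q ∧ q)): 0.5 > 0.25, so result = 0.25
  (not (p → (q ∧ p)) ∨ (p → (q ∧ q))) = max(0, 0.25) = 0.25
  ((not (p → (q ∧ p)) ∨ (p → (q ∧ q))) ∨ q) = max(0.25, 0.25) = 0.25
Checking all 25 assignments confirms none give a value below 0.25.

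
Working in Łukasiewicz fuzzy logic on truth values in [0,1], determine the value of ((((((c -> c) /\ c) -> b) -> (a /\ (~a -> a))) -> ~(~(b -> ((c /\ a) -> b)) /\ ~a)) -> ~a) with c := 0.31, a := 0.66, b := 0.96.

0.34

(c -> c): min(1, 1 − 0.31 + 0.31) = 1
((c -> c) /\ c) = min(1, 0.31) = 0.31
(((c -> c) /\ c) -> b): min(1, 1 − 0.31 + 0.96) = 1
~a: Łukasiewicz ¬ gives 1 − 0.66 = 0.34
(~a -> a): min(1, 1 − 0.34 + 0.66) = 1
(a /\ (~a -> a)) = min(0.66, 1) = 0.66
((((c -> c) /\ c) -> b) -> (a /\ (~a -> a))): min(1, 1 − 1 + 0.66) = 0.66
(c /\ a) = min(0.31, 0.66) = 0.31
((c /\ a) -> b): min(1, 1 − 0.31 + 0.96) = 1
(b -> ((c /\ a) -> b)): min(1, 1 − 0.96 + 1) = 1
~(b -> ((c /\ a) -> b)): Łukasiewicz ¬ gives 1 − 1 = 0
~a: Łukasiewicz ¬ gives 1 − 0.66 = 0.34
(~(b -> ((c /\ a) -> b)) /\ ~a) = min(0, 0.34) = 0
~(~(b -> ((c /\ a) -> b)) /\ ~a): Łukasiewicz ¬ gives 1 − 0 = 1
(((((c -> c) /\ c) -> b) -> (a /\ (~a -> a))) -> ~(~(b -> ((c /\ a) -> b)) /\ ~a)): min(1, 1 − 0.66 + 1) = 1
~a: Łukasiewicz ¬ gives 1 − 0.66 = 0.34
((((((c -> c) /\ c) -> b) -> (a /\ (~a -> a))) -> ~(~(b -> ((c /\ a) -> b)) /\ ~a)) -> ~a): min(1, 1 − 1 + 0.34) = 0.34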